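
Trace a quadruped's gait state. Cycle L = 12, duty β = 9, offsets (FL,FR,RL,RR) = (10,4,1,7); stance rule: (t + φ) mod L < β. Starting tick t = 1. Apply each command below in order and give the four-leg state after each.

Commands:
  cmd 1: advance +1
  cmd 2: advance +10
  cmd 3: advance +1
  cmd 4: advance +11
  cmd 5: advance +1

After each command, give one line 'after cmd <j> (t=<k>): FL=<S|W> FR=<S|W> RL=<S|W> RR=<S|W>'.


after cmd 1 (t=2): FL=S FR=S RL=S RR=W
after cmd 2 (t=12): FL=W FR=S RL=S RR=S
after cmd 3 (t=13): FL=W FR=S RL=S RR=S
after cmd 4 (t=24): FL=W FR=S RL=S RR=S
after cmd 5 (t=25): FL=W FR=S RL=S RR=S

start t=1: FL=W FR=S RL=S RR=S
cmd 1: advance +1 → t=2, phase=(0,6,3,9) → FL=S FR=S RL=S RR=W
cmd 2: advance +10 → t=12, phase=(10,4,1,7) → FL=W FR=S RL=S RR=S
cmd 3: advance +1 → t=13, phase=(11,5,2,8) → FL=W FR=S RL=S RR=S
cmd 4: advance +11 → t=24, phase=(10,4,1,7) → FL=W FR=S RL=S RR=S
cmd 5: advance +1 → t=25, phase=(11,5,2,8) → FL=W FR=S RL=S RR=S


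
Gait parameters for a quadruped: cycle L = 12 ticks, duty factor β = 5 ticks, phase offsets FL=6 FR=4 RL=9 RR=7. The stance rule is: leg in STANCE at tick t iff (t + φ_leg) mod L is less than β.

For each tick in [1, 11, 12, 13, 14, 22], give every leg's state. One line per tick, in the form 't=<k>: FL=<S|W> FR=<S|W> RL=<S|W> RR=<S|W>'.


t=1: phase=(7,5,10,8) vs β=5 → FL=W FR=W RL=W RR=W
t=11: phase=(5,3,8,6) vs β=5 → FL=W FR=S RL=W RR=W
t=12: phase=(6,4,9,7) vs β=5 → FL=W FR=S RL=W RR=W
t=13: phase=(7,5,10,8) vs β=5 → FL=W FR=W RL=W RR=W
t=14: phase=(8,6,11,9) vs β=5 → FL=W FR=W RL=W RR=W
t=22: phase=(4,2,7,5) vs β=5 → FL=S FR=S RL=W RR=W

t=1: FL=W FR=W RL=W RR=W
t=11: FL=W FR=S RL=W RR=W
t=12: FL=W FR=S RL=W RR=W
t=13: FL=W FR=W RL=W RR=W
t=14: FL=W FR=W RL=W RR=W
t=22: FL=S FR=S RL=W RR=W


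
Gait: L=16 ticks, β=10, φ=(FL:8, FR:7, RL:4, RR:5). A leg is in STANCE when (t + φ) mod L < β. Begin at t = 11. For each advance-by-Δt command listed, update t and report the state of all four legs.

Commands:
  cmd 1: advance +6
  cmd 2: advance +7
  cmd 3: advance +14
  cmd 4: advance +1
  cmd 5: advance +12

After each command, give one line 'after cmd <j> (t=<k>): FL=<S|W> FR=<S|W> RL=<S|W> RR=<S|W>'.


start t=11: FL=S FR=S RL=W RR=S
cmd 1: advance +6 → t=17, phase=(9,8,5,6) → FL=S FR=S RL=S RR=S
cmd 2: advance +7 → t=24, phase=(0,15,12,13) → FL=S FR=W RL=W RR=W
cmd 3: advance +14 → t=38, phase=(14,13,10,11) → FL=W FR=W RL=W RR=W
cmd 4: advance +1 → t=39, phase=(15,14,11,12) → FL=W FR=W RL=W RR=W
cmd 5: advance +12 → t=51, phase=(11,10,7,8) → FL=W FR=W RL=S RR=S

after cmd 1 (t=17): FL=S FR=S RL=S RR=S
after cmd 2 (t=24): FL=S FR=W RL=W RR=W
after cmd 3 (t=38): FL=W FR=W RL=W RR=W
after cmd 4 (t=39): FL=W FR=W RL=W RR=W
after cmd 5 (t=51): FL=W FR=W RL=S RR=S


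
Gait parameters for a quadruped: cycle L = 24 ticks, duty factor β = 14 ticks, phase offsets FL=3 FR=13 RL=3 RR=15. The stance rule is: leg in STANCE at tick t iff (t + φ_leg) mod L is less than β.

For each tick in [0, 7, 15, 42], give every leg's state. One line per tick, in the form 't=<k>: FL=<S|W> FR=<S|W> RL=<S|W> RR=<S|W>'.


t=0: phase=(3,13,3,15) vs β=14 → FL=S FR=S RL=S RR=W
t=7: phase=(10,20,10,22) vs β=14 → FL=S FR=W RL=S RR=W
t=15: phase=(18,4,18,6) vs β=14 → FL=W FR=S RL=W RR=S
t=42: phase=(21,7,21,9) vs β=14 → FL=W FR=S RL=W RR=S

t=0: FL=S FR=S RL=S RR=W
t=7: FL=S FR=W RL=S RR=W
t=15: FL=W FR=S RL=W RR=S
t=42: FL=W FR=S RL=W RR=S


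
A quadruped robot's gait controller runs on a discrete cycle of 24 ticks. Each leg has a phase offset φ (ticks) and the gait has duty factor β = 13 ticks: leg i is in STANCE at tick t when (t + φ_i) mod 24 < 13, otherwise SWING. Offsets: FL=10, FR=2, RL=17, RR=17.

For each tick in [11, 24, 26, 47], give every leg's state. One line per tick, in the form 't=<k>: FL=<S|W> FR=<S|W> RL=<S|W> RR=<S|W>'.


t=11: phase=(21,13,4,4) vs β=13 → FL=W FR=W RL=S RR=S
t=24: phase=(10,2,17,17) vs β=13 → FL=S FR=S RL=W RR=W
t=26: phase=(12,4,19,19) vs β=13 → FL=S FR=S RL=W RR=W
t=47: phase=(9,1,16,16) vs β=13 → FL=S FR=S RL=W RR=W

t=11: FL=W FR=W RL=S RR=S
t=24: FL=S FR=S RL=W RR=W
t=26: FL=S FR=S RL=W RR=W
t=47: FL=S FR=S RL=W RR=W


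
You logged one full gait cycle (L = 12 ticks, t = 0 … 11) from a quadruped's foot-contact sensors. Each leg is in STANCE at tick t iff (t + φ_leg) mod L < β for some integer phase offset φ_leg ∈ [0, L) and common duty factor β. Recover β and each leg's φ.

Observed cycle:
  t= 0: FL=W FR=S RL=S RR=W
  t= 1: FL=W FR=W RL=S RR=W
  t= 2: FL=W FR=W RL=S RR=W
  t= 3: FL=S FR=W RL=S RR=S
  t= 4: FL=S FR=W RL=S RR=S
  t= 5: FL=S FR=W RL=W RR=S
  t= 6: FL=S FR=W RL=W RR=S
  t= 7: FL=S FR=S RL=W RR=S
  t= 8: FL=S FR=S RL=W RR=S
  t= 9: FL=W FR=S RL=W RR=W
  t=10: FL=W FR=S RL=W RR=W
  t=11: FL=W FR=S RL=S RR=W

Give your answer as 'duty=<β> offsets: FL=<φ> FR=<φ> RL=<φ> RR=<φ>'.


duty=6 offsets: FL=9 FR=5 RL=1 RR=9

duty β = stance ticks per leg = 6
FL: stance ticks = 6; W→S at t=3 → φ=9
FR: stance ticks = 6; W→S at t=7 → φ=5
RL: stance ticks = 6; W→S at t=11 → φ=1
RR: stance ticks = 6; W→S at t=3 → φ=9


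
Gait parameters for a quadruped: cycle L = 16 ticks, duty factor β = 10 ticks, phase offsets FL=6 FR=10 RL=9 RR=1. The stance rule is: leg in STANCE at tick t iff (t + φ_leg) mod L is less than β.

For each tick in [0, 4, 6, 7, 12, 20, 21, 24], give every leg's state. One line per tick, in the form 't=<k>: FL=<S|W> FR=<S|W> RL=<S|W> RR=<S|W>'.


t=0: phase=(6,10,9,1) vs β=10 → FL=S FR=W RL=S RR=S
t=4: phase=(10,14,13,5) vs β=10 → FL=W FR=W RL=W RR=S
t=6: phase=(12,0,15,7) vs β=10 → FL=W FR=S RL=W RR=S
t=7: phase=(13,1,0,8) vs β=10 → FL=W FR=S RL=S RR=S
t=12: phase=(2,6,5,13) vs β=10 → FL=S FR=S RL=S RR=W
t=20: phase=(10,14,13,5) vs β=10 → FL=W FR=W RL=W RR=S
t=21: phase=(11,15,14,6) vs β=10 → FL=W FR=W RL=W RR=S
t=24: phase=(14,2,1,9) vs β=10 → FL=W FR=S RL=S RR=S

t=0: FL=S FR=W RL=S RR=S
t=4: FL=W FR=W RL=W RR=S
t=6: FL=W FR=S RL=W RR=S
t=7: FL=W FR=S RL=S RR=S
t=12: FL=S FR=S RL=S RR=W
t=20: FL=W FR=W RL=W RR=S
t=21: FL=W FR=W RL=W RR=S
t=24: FL=W FR=S RL=S RR=S


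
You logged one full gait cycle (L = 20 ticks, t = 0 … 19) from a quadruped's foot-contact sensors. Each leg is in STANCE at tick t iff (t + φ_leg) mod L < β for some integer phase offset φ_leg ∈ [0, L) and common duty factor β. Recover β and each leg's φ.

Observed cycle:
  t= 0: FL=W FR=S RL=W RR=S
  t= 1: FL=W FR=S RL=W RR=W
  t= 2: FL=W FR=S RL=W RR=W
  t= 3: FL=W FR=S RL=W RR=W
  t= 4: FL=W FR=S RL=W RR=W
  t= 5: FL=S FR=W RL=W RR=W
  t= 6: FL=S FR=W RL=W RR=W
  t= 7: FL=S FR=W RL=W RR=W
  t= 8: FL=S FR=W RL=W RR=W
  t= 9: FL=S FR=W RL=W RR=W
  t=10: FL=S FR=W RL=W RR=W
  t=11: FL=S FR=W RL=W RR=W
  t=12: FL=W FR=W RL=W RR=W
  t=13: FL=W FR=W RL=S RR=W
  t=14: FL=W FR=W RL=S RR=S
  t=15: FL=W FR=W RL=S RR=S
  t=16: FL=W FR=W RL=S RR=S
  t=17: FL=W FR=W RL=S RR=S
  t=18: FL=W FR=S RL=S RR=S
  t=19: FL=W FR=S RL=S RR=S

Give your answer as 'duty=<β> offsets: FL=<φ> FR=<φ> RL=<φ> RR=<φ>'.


duty=7 offsets: FL=15 FR=2 RL=7 RR=6

duty β = stance ticks per leg = 7
FL: stance ticks = 7; W→S at t=5 → φ=15
FR: stance ticks = 7; W→S at t=18 → φ=2
RL: stance ticks = 7; W→S at t=13 → φ=7
RR: stance ticks = 7; W→S at t=14 → φ=6


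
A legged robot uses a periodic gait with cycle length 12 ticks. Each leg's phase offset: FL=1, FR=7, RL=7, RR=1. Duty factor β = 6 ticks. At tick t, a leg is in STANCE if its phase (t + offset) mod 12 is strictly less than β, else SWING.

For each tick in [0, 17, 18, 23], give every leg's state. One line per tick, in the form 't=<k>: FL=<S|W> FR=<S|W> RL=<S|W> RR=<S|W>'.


t=0: phase=(1,7,7,1) vs β=6 → FL=S FR=W RL=W RR=S
t=17: phase=(6,0,0,6) vs β=6 → FL=W FR=S RL=S RR=W
t=18: phase=(7,1,1,7) vs β=6 → FL=W FR=S RL=S RR=W
t=23: phase=(0,6,6,0) vs β=6 → FL=S FR=W RL=W RR=S

t=0: FL=S FR=W RL=W RR=S
t=17: FL=W FR=S RL=S RR=W
t=18: FL=W FR=S RL=S RR=W
t=23: FL=S FR=W RL=W RR=S


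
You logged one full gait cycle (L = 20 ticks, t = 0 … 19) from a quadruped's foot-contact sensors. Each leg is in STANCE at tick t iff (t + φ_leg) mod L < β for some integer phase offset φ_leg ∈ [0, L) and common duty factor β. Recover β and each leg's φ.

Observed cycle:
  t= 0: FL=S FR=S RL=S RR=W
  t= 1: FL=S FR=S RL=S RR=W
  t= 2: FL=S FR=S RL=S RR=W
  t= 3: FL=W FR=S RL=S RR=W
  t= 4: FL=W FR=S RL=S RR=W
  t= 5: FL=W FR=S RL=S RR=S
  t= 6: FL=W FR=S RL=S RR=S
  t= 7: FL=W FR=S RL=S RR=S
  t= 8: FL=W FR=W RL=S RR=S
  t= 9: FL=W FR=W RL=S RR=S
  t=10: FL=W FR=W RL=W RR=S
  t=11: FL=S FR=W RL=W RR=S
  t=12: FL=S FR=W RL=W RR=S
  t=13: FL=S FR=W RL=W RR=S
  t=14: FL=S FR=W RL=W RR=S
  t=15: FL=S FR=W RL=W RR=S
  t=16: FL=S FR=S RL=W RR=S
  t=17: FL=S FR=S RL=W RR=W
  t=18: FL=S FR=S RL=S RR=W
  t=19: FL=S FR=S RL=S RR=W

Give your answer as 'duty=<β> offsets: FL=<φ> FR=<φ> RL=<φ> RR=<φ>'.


duty β = stance ticks per leg = 12
FL: stance ticks = 12; W→S at t=11 → φ=9
FR: stance ticks = 12; W→S at t=16 → φ=4
RL: stance ticks = 12; W→S at t=18 → φ=2
RR: stance ticks = 12; W→S at t=5 → φ=15

duty=12 offsets: FL=9 FR=4 RL=2 RR=15


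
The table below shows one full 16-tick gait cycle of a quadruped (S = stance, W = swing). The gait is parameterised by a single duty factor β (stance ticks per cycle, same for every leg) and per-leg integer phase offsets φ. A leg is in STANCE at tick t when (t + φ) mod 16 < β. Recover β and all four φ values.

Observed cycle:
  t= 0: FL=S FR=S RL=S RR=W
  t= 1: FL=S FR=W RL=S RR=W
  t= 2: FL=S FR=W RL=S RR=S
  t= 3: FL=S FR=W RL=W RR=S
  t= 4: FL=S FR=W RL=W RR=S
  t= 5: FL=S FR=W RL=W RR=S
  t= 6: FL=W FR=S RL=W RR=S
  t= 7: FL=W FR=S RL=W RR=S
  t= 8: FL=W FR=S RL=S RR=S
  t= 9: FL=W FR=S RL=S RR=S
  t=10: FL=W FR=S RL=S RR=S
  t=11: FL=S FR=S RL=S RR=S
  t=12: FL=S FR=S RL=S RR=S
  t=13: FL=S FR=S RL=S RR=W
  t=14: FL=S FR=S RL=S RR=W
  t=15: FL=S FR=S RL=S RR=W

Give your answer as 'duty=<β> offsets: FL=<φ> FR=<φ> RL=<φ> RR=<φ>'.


duty=11 offsets: FL=5 FR=10 RL=8 RR=14

duty β = stance ticks per leg = 11
FL: stance ticks = 11; W→S at t=11 → φ=5
FR: stance ticks = 11; W→S at t=6 → φ=10
RL: stance ticks = 11; W→S at t=8 → φ=8
RR: stance ticks = 11; W→S at t=2 → φ=14


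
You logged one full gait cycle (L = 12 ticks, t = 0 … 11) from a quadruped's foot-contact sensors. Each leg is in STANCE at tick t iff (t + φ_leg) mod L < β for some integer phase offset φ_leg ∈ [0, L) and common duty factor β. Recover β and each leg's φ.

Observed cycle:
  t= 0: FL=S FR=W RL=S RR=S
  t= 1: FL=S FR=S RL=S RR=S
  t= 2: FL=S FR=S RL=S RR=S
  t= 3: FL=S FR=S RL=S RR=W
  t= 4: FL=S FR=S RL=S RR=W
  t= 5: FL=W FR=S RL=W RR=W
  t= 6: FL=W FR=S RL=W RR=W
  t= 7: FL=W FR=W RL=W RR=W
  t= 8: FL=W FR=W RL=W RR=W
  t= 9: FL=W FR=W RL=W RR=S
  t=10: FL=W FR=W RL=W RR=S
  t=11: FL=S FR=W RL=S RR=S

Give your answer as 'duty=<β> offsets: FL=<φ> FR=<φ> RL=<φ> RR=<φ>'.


duty=6 offsets: FL=1 FR=11 RL=1 RR=3

duty β = stance ticks per leg = 6
FL: stance ticks = 6; W→S at t=11 → φ=1
FR: stance ticks = 6; W→S at t=1 → φ=11
RL: stance ticks = 6; W→S at t=11 → φ=1
RR: stance ticks = 6; W→S at t=9 → φ=3


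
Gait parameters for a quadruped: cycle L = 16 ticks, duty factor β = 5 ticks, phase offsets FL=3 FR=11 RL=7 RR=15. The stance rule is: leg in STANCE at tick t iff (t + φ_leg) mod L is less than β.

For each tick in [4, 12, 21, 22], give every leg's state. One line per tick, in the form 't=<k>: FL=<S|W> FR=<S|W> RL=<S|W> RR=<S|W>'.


t=4: FL=W FR=W RL=W RR=S
t=12: FL=W FR=W RL=S RR=W
t=21: FL=W FR=S RL=W RR=S
t=22: FL=W FR=S RL=W RR=W

t=4: phase=(7,15,11,3) vs β=5 → FL=W FR=W RL=W RR=S
t=12: phase=(15,7,3,11) vs β=5 → FL=W FR=W RL=S RR=W
t=21: phase=(8,0,12,4) vs β=5 → FL=W FR=S RL=W RR=S
t=22: phase=(9,1,13,5) vs β=5 → FL=W FR=S RL=W RR=W


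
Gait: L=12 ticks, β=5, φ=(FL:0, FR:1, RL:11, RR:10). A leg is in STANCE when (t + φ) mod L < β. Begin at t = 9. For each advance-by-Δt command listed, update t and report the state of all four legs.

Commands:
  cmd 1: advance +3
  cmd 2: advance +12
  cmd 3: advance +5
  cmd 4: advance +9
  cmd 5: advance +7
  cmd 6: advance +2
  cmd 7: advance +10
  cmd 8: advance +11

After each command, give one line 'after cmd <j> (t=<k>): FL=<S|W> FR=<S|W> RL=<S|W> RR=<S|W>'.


start t=9: FL=W FR=W RL=W RR=W
cmd 1: advance +3 → t=12, phase=(0,1,11,10) → FL=S FR=S RL=W RR=W
cmd 2: advance +12 → t=24, phase=(0,1,11,10) → FL=S FR=S RL=W RR=W
cmd 3: advance +5 → t=29, phase=(5,6,4,3) → FL=W FR=W RL=S RR=S
cmd 4: advance +9 → t=38, phase=(2,3,1,0) → FL=S FR=S RL=S RR=S
cmd 5: advance +7 → t=45, phase=(9,10,8,7) → FL=W FR=W RL=W RR=W
cmd 6: advance +2 → t=47, phase=(11,0,10,9) → FL=W FR=S RL=W RR=W
cmd 7: advance +10 → t=57, phase=(9,10,8,7) → FL=W FR=W RL=W RR=W
cmd 8: advance +11 → t=68, phase=(8,9,7,6) → FL=W FR=W RL=W RR=W

after cmd 1 (t=12): FL=S FR=S RL=W RR=W
after cmd 2 (t=24): FL=S FR=S RL=W RR=W
after cmd 3 (t=29): FL=W FR=W RL=S RR=S
after cmd 4 (t=38): FL=S FR=S RL=S RR=S
after cmd 5 (t=45): FL=W FR=W RL=W RR=W
after cmd 6 (t=47): FL=W FR=S RL=W RR=W
after cmd 7 (t=57): FL=W FR=W RL=W RR=W
after cmd 8 (t=68): FL=W FR=W RL=W RR=W


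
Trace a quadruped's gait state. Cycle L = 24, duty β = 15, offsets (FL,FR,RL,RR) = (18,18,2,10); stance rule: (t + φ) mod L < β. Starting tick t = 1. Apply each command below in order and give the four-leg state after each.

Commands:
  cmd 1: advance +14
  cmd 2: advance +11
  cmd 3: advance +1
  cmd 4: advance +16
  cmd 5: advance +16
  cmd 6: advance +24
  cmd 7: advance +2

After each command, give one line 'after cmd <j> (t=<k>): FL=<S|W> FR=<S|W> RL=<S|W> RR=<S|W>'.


after cmd 1 (t=15): FL=S FR=S RL=W RR=S
after cmd 2 (t=26): FL=W FR=W RL=S RR=S
after cmd 3 (t=27): FL=W FR=W RL=S RR=S
after cmd 4 (t=43): FL=S FR=S RL=W RR=S
after cmd 5 (t=59): FL=S FR=S RL=S RR=W
after cmd 6 (t=83): FL=S FR=S RL=S RR=W
after cmd 7 (t=85): FL=S FR=S RL=W RR=W

start t=1: FL=W FR=W RL=S RR=S
cmd 1: advance +14 → t=15, phase=(9,9,17,1) → FL=S FR=S RL=W RR=S
cmd 2: advance +11 → t=26, phase=(20,20,4,12) → FL=W FR=W RL=S RR=S
cmd 3: advance +1 → t=27, phase=(21,21,5,13) → FL=W FR=W RL=S RR=S
cmd 4: advance +16 → t=43, phase=(13,13,21,5) → FL=S FR=S RL=W RR=S
cmd 5: advance +16 → t=59, phase=(5,5,13,21) → FL=S FR=S RL=S RR=W
cmd 6: advance +24 → t=83, phase=(5,5,13,21) → FL=S FR=S RL=S RR=W
cmd 7: advance +2 → t=85, phase=(7,7,15,23) → FL=S FR=S RL=W RR=W


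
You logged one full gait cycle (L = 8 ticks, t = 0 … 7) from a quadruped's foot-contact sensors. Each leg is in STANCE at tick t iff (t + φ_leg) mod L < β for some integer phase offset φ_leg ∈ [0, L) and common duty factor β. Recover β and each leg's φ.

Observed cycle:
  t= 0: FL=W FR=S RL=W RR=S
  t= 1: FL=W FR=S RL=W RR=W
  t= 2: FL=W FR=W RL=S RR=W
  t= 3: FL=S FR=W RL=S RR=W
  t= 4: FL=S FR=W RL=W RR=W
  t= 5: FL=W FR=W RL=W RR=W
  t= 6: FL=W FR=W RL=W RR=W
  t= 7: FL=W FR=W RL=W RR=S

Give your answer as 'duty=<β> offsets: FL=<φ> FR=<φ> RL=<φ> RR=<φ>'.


duty=2 offsets: FL=5 FR=0 RL=6 RR=1

duty β = stance ticks per leg = 2
FL: stance ticks = 2; W→S at t=3 → φ=5
FR: stance ticks = 2; W→S at t=0 → φ=0
RL: stance ticks = 2; W→S at t=2 → φ=6
RR: stance ticks = 2; W→S at t=7 → φ=1


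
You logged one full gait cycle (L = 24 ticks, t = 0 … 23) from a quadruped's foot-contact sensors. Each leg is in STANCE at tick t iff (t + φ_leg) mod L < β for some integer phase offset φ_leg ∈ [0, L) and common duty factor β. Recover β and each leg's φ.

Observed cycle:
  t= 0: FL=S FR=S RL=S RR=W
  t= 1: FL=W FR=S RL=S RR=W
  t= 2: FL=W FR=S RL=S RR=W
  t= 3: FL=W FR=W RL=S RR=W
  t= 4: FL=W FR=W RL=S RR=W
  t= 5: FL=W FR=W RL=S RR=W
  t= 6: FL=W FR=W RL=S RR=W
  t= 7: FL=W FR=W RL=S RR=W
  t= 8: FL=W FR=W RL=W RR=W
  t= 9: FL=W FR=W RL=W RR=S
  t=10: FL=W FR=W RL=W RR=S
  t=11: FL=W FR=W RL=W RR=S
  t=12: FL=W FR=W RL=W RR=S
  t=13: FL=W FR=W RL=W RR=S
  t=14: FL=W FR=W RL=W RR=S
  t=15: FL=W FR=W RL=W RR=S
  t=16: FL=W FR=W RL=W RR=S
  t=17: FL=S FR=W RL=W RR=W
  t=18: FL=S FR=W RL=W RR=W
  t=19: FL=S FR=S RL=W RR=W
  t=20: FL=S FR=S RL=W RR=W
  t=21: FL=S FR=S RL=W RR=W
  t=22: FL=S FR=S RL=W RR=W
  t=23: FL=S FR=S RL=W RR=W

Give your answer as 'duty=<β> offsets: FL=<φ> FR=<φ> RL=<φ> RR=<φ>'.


duty β = stance ticks per leg = 8
FL: stance ticks = 8; W→S at t=17 → φ=7
FR: stance ticks = 8; W→S at t=19 → φ=5
RL: stance ticks = 8; W→S at t=0 → φ=0
RR: stance ticks = 8; W→S at t=9 → φ=15

duty=8 offsets: FL=7 FR=5 RL=0 RR=15


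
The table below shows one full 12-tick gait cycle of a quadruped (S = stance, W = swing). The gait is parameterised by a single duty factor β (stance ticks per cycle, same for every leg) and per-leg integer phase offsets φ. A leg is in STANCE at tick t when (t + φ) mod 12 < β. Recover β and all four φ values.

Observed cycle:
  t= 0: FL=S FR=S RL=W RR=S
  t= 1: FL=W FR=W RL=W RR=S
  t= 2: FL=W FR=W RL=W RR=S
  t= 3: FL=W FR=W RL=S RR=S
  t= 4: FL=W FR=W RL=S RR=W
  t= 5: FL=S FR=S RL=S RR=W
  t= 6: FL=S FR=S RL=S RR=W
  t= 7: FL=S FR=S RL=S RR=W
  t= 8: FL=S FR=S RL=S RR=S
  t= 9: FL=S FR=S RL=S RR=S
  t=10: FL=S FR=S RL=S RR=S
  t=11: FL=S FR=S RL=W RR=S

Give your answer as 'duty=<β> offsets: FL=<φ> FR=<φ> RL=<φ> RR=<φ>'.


duty β = stance ticks per leg = 8
FL: stance ticks = 8; W→S at t=5 → φ=7
FR: stance ticks = 8; W→S at t=5 → φ=7
RL: stance ticks = 8; W→S at t=3 → φ=9
RR: stance ticks = 8; W→S at t=8 → φ=4

duty=8 offsets: FL=7 FR=7 RL=9 RR=4


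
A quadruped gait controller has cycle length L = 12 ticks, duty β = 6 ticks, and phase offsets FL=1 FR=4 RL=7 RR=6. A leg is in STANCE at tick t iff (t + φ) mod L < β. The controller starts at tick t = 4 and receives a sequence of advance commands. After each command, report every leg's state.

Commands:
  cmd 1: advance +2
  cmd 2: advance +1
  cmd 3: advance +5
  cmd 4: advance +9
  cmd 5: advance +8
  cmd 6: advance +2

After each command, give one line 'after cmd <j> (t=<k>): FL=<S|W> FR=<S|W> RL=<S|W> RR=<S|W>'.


after cmd 1 (t=6): FL=W FR=W RL=S RR=S
after cmd 2 (t=7): FL=W FR=W RL=S RR=S
after cmd 3 (t=12): FL=S FR=S RL=W RR=W
after cmd 4 (t=21): FL=W FR=S RL=S RR=S
after cmd 5 (t=29): FL=W FR=W RL=S RR=W
after cmd 6 (t=31): FL=W FR=W RL=S RR=S

start t=4: FL=S FR=W RL=W RR=W
cmd 1: advance +2 → t=6, phase=(7,10,1,0) → FL=W FR=W RL=S RR=S
cmd 2: advance +1 → t=7, phase=(8,11,2,1) → FL=W FR=W RL=S RR=S
cmd 3: advance +5 → t=12, phase=(1,4,7,6) → FL=S FR=S RL=W RR=W
cmd 4: advance +9 → t=21, phase=(10,1,4,3) → FL=W FR=S RL=S RR=S
cmd 5: advance +8 → t=29, phase=(6,9,0,11) → FL=W FR=W RL=S RR=W
cmd 6: advance +2 → t=31, phase=(8,11,2,1) → FL=W FR=W RL=S RR=S


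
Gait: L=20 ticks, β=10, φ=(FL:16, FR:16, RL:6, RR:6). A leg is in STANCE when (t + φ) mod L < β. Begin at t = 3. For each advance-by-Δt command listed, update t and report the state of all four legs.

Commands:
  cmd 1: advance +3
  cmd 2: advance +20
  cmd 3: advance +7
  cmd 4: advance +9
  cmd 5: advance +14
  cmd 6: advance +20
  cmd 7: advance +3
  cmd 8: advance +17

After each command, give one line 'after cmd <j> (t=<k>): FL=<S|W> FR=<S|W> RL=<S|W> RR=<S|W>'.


start t=3: FL=W FR=W RL=S RR=S
cmd 1: advance +3 → t=6, phase=(2,2,12,12) → FL=S FR=S RL=W RR=W
cmd 2: advance +20 → t=26, phase=(2,2,12,12) → FL=S FR=S RL=W RR=W
cmd 3: advance +7 → t=33, phase=(9,9,19,19) → FL=S FR=S RL=W RR=W
cmd 4: advance +9 → t=42, phase=(18,18,8,8) → FL=W FR=W RL=S RR=S
cmd 5: advance +14 → t=56, phase=(12,12,2,2) → FL=W FR=W RL=S RR=S
cmd 6: advance +20 → t=76, phase=(12,12,2,2) → FL=W FR=W RL=S RR=S
cmd 7: advance +3 → t=79, phase=(15,15,5,5) → FL=W FR=W RL=S RR=S
cmd 8: advance +17 → t=96, phase=(12,12,2,2) → FL=W FR=W RL=S RR=S

after cmd 1 (t=6): FL=S FR=S RL=W RR=W
after cmd 2 (t=26): FL=S FR=S RL=W RR=W
after cmd 3 (t=33): FL=S FR=S RL=W RR=W
after cmd 4 (t=42): FL=W FR=W RL=S RR=S
after cmd 5 (t=56): FL=W FR=W RL=S RR=S
after cmd 6 (t=76): FL=W FR=W RL=S RR=S
after cmd 7 (t=79): FL=W FR=W RL=S RR=S
after cmd 8 (t=96): FL=W FR=W RL=S RR=S


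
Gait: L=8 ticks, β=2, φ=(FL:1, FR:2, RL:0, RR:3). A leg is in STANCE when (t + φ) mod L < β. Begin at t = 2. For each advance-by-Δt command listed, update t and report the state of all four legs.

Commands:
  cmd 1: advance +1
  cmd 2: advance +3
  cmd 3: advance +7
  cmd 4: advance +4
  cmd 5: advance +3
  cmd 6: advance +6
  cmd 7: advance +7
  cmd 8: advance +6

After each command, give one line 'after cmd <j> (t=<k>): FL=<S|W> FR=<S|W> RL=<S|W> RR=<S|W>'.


after cmd 1 (t=3): FL=W FR=W RL=W RR=W
after cmd 2 (t=6): FL=W FR=S RL=W RR=S
after cmd 3 (t=13): FL=W FR=W RL=W RR=S
after cmd 4 (t=17): FL=W FR=W RL=S RR=W
after cmd 5 (t=20): FL=W FR=W RL=W RR=W
after cmd 6 (t=26): FL=W FR=W RL=W RR=W
after cmd 7 (t=33): FL=W FR=W RL=S RR=W
after cmd 8 (t=39): FL=S FR=S RL=W RR=W

start t=2: FL=W FR=W RL=W RR=W
cmd 1: advance +1 → t=3, phase=(4,5,3,6) → FL=W FR=W RL=W RR=W
cmd 2: advance +3 → t=6, phase=(7,0,6,1) → FL=W FR=S RL=W RR=S
cmd 3: advance +7 → t=13, phase=(6,7,5,0) → FL=W FR=W RL=W RR=S
cmd 4: advance +4 → t=17, phase=(2,3,1,4) → FL=W FR=W RL=S RR=W
cmd 5: advance +3 → t=20, phase=(5,6,4,7) → FL=W FR=W RL=W RR=W
cmd 6: advance +6 → t=26, phase=(3,4,2,5) → FL=W FR=W RL=W RR=W
cmd 7: advance +7 → t=33, phase=(2,3,1,4) → FL=W FR=W RL=S RR=W
cmd 8: advance +6 → t=39, phase=(0,1,7,2) → FL=S FR=S RL=W RR=W


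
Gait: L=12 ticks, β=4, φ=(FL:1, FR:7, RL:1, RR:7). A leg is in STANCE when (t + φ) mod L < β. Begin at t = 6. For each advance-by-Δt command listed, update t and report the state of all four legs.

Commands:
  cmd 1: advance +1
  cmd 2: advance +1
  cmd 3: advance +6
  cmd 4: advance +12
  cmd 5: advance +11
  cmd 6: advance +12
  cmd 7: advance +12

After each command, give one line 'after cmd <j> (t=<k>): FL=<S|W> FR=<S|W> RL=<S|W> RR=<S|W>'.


after cmd 1 (t=7): FL=W FR=S RL=W RR=S
after cmd 2 (t=8): FL=W FR=S RL=W RR=S
after cmd 3 (t=14): FL=S FR=W RL=S RR=W
after cmd 4 (t=26): FL=S FR=W RL=S RR=W
after cmd 5 (t=37): FL=S FR=W RL=S RR=W
after cmd 6 (t=49): FL=S FR=W RL=S RR=W
after cmd 7 (t=61): FL=S FR=W RL=S RR=W

start t=6: FL=W FR=S RL=W RR=S
cmd 1: advance +1 → t=7, phase=(8,2,8,2) → FL=W FR=S RL=W RR=S
cmd 2: advance +1 → t=8, phase=(9,3,9,3) → FL=W FR=S RL=W RR=S
cmd 3: advance +6 → t=14, phase=(3,9,3,9) → FL=S FR=W RL=S RR=W
cmd 4: advance +12 → t=26, phase=(3,9,3,9) → FL=S FR=W RL=S RR=W
cmd 5: advance +11 → t=37, phase=(2,8,2,8) → FL=S FR=W RL=S RR=W
cmd 6: advance +12 → t=49, phase=(2,8,2,8) → FL=S FR=W RL=S RR=W
cmd 7: advance +12 → t=61, phase=(2,8,2,8) → FL=S FR=W RL=S RR=W


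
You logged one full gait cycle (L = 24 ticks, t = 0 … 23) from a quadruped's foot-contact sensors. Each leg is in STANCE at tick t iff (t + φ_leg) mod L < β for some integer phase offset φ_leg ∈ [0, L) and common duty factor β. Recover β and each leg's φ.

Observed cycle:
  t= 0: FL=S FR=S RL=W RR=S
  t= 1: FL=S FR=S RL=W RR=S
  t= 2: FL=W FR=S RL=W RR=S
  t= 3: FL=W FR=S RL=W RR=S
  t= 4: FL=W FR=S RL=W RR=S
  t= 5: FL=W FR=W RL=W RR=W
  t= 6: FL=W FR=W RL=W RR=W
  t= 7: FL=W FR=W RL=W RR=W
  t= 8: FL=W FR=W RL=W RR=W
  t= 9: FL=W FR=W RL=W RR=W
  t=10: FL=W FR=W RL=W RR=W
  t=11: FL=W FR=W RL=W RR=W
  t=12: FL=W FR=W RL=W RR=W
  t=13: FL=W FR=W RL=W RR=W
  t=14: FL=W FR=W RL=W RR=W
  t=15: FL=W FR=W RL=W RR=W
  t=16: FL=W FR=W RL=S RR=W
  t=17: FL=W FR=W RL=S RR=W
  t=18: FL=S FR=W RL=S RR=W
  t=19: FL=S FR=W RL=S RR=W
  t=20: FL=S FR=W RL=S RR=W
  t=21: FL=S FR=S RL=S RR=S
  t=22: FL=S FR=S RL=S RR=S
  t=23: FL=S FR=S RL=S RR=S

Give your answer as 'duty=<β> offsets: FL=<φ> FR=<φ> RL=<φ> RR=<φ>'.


duty β = stance ticks per leg = 8
FL: stance ticks = 8; W→S at t=18 → φ=6
FR: stance ticks = 8; W→S at t=21 → φ=3
RL: stance ticks = 8; W→S at t=16 → φ=8
RR: stance ticks = 8; W→S at t=21 → φ=3

duty=8 offsets: FL=6 FR=3 RL=8 RR=3


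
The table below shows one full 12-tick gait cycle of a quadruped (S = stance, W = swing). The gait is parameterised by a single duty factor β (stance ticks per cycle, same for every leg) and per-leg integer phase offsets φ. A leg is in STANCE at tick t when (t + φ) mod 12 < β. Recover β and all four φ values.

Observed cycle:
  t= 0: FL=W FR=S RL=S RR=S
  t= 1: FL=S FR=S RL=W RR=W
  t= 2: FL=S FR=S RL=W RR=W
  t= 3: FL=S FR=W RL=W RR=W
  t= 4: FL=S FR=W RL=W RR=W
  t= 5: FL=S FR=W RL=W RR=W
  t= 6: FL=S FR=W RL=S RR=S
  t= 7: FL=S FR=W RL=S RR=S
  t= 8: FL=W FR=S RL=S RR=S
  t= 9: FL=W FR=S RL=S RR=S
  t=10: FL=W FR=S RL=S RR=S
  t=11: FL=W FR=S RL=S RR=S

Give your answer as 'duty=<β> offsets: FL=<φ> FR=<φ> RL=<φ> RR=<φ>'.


duty=7 offsets: FL=11 FR=4 RL=6 RR=6

duty β = stance ticks per leg = 7
FL: stance ticks = 7; W→S at t=1 → φ=11
FR: stance ticks = 7; W→S at t=8 → φ=4
RL: stance ticks = 7; W→S at t=6 → φ=6
RR: stance ticks = 7; W→S at t=6 → φ=6


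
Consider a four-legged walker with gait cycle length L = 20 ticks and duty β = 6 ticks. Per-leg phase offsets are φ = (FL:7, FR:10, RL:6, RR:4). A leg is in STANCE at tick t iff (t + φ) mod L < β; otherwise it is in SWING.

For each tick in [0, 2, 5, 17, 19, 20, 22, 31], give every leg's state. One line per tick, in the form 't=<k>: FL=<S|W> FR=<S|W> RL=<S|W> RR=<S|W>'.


t=0: FL=W FR=W RL=W RR=S
t=2: FL=W FR=W RL=W RR=W
t=5: FL=W FR=W RL=W RR=W
t=17: FL=S FR=W RL=S RR=S
t=19: FL=W FR=W RL=S RR=S
t=20: FL=W FR=W RL=W RR=S
t=22: FL=W FR=W RL=W RR=W
t=31: FL=W FR=S RL=W RR=W

t=0: phase=(7,10,6,4) vs β=6 → FL=W FR=W RL=W RR=S
t=2: phase=(9,12,8,6) vs β=6 → FL=W FR=W RL=W RR=W
t=5: phase=(12,15,11,9) vs β=6 → FL=W FR=W RL=W RR=W
t=17: phase=(4,7,3,1) vs β=6 → FL=S FR=W RL=S RR=S
t=19: phase=(6,9,5,3) vs β=6 → FL=W FR=W RL=S RR=S
t=20: phase=(7,10,6,4) vs β=6 → FL=W FR=W RL=W RR=S
t=22: phase=(9,12,8,6) vs β=6 → FL=W FR=W RL=W RR=W
t=31: phase=(18,1,17,15) vs β=6 → FL=W FR=S RL=W RR=W


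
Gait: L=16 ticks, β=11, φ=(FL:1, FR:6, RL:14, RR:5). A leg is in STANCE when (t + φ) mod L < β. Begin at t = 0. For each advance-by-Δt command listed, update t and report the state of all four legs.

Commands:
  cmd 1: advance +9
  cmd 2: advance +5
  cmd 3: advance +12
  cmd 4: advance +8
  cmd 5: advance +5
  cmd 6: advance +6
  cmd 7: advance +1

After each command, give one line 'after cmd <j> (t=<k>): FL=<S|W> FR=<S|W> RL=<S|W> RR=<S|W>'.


after cmd 1 (t=9): FL=S FR=W RL=S RR=W
after cmd 2 (t=14): FL=W FR=S RL=W RR=S
after cmd 3 (t=26): FL=W FR=S RL=S RR=W
after cmd 4 (t=34): FL=S FR=S RL=S RR=S
after cmd 5 (t=39): FL=S FR=W RL=S RR=W
after cmd 6 (t=45): FL=W FR=S RL=W RR=S
after cmd 7 (t=46): FL=W FR=S RL=W RR=S

start t=0: FL=S FR=S RL=W RR=S
cmd 1: advance +9 → t=9, phase=(10,15,7,14) → FL=S FR=W RL=S RR=W
cmd 2: advance +5 → t=14, phase=(15,4,12,3) → FL=W FR=S RL=W RR=S
cmd 3: advance +12 → t=26, phase=(11,0,8,15) → FL=W FR=S RL=S RR=W
cmd 4: advance +8 → t=34, phase=(3,8,0,7) → FL=S FR=S RL=S RR=S
cmd 5: advance +5 → t=39, phase=(8,13,5,12) → FL=S FR=W RL=S RR=W
cmd 6: advance +6 → t=45, phase=(14,3,11,2) → FL=W FR=S RL=W RR=S
cmd 7: advance +1 → t=46, phase=(15,4,12,3) → FL=W FR=S RL=W RR=S


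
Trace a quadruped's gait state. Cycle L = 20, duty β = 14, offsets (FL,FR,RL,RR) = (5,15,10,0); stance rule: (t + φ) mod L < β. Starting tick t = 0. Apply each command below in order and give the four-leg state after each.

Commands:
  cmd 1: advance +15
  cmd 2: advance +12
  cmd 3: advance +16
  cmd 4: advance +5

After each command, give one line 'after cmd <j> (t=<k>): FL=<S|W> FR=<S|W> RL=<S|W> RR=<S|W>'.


start t=0: FL=S FR=W RL=S RR=S
cmd 1: advance +15 → t=15, phase=(0,10,5,15) → FL=S FR=S RL=S RR=W
cmd 2: advance +12 → t=27, phase=(12,2,17,7) → FL=S FR=S RL=W RR=S
cmd 3: advance +16 → t=43, phase=(8,18,13,3) → FL=S FR=W RL=S RR=S
cmd 4: advance +5 → t=48, phase=(13,3,18,8) → FL=S FR=S RL=W RR=S

after cmd 1 (t=15): FL=S FR=S RL=S RR=W
after cmd 2 (t=27): FL=S FR=S RL=W RR=S
after cmd 3 (t=43): FL=S FR=W RL=S RR=S
after cmd 4 (t=48): FL=S FR=S RL=W RR=S


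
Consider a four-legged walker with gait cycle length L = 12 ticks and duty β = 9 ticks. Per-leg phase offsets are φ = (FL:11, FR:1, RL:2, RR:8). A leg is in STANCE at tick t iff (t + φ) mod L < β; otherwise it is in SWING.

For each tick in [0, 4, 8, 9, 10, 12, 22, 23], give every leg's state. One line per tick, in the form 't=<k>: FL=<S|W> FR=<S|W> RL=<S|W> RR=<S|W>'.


t=0: FL=W FR=S RL=S RR=S
t=4: FL=S FR=S RL=S RR=S
t=8: FL=S FR=W RL=W RR=S
t=9: FL=S FR=W RL=W RR=S
t=10: FL=W FR=W RL=S RR=S
t=12: FL=W FR=S RL=S RR=S
t=22: FL=W FR=W RL=S RR=S
t=23: FL=W FR=S RL=S RR=S

t=0: phase=(11,1,2,8) vs β=9 → FL=W FR=S RL=S RR=S
t=4: phase=(3,5,6,0) vs β=9 → FL=S FR=S RL=S RR=S
t=8: phase=(7,9,10,4) vs β=9 → FL=S FR=W RL=W RR=S
t=9: phase=(8,10,11,5) vs β=9 → FL=S FR=W RL=W RR=S
t=10: phase=(9,11,0,6) vs β=9 → FL=W FR=W RL=S RR=S
t=12: phase=(11,1,2,8) vs β=9 → FL=W FR=S RL=S RR=S
t=22: phase=(9,11,0,6) vs β=9 → FL=W FR=W RL=S RR=S
t=23: phase=(10,0,1,7) vs β=9 → FL=W FR=S RL=S RR=S


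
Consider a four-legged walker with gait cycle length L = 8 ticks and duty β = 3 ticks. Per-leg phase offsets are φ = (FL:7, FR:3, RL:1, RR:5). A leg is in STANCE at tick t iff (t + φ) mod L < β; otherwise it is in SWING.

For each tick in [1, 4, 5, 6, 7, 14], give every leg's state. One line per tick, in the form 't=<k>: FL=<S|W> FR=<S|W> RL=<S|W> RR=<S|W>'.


t=1: phase=(0,4,2,6) vs β=3 → FL=S FR=W RL=S RR=W
t=4: phase=(3,7,5,1) vs β=3 → FL=W FR=W RL=W RR=S
t=5: phase=(4,0,6,2) vs β=3 → FL=W FR=S RL=W RR=S
t=6: phase=(5,1,7,3) vs β=3 → FL=W FR=S RL=W RR=W
t=7: phase=(6,2,0,4) vs β=3 → FL=W FR=S RL=S RR=W
t=14: phase=(5,1,7,3) vs β=3 → FL=W FR=S RL=W RR=W

t=1: FL=S FR=W RL=S RR=W
t=4: FL=W FR=W RL=W RR=S
t=5: FL=W FR=S RL=W RR=S
t=6: FL=W FR=S RL=W RR=W
t=7: FL=W FR=S RL=S RR=W
t=14: FL=W FR=S RL=W RR=W


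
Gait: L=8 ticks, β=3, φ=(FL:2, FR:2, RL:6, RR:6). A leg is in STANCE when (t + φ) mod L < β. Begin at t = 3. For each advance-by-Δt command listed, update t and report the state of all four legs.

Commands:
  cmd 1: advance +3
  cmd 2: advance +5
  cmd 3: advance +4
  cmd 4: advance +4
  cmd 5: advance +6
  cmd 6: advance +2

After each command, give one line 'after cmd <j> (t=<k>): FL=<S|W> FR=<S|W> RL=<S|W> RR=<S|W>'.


start t=3: FL=W FR=W RL=S RR=S
cmd 1: advance +3 → t=6, phase=(0,0,4,4) → FL=S FR=S RL=W RR=W
cmd 2: advance +5 → t=11, phase=(5,5,1,1) → FL=W FR=W RL=S RR=S
cmd 3: advance +4 → t=15, phase=(1,1,5,5) → FL=S FR=S RL=W RR=W
cmd 4: advance +4 → t=19, phase=(5,5,1,1) → FL=W FR=W RL=S RR=S
cmd 5: advance +6 → t=25, phase=(3,3,7,7) → FL=W FR=W RL=W RR=W
cmd 6: advance +2 → t=27, phase=(5,5,1,1) → FL=W FR=W RL=S RR=S

after cmd 1 (t=6): FL=S FR=S RL=W RR=W
after cmd 2 (t=11): FL=W FR=W RL=S RR=S
after cmd 3 (t=15): FL=S FR=S RL=W RR=W
after cmd 4 (t=19): FL=W FR=W RL=S RR=S
after cmd 5 (t=25): FL=W FR=W RL=W RR=W
after cmd 6 (t=27): FL=W FR=W RL=S RR=S


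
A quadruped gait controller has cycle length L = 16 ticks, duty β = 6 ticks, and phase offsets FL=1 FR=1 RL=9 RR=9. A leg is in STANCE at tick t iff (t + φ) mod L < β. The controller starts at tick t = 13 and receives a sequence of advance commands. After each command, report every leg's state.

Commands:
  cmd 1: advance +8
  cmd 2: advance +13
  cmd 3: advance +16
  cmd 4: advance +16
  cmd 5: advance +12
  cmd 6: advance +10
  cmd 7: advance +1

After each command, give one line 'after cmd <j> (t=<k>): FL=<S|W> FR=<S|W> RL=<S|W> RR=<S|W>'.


start t=13: FL=W FR=W RL=W RR=W
cmd 1: advance +8 → t=21, phase=(6,6,14,14) → FL=W FR=W RL=W RR=W
cmd 2: advance +13 → t=34, phase=(3,3,11,11) → FL=S FR=S RL=W RR=W
cmd 3: advance +16 → t=50, phase=(3,3,11,11) → FL=S FR=S RL=W RR=W
cmd 4: advance +16 → t=66, phase=(3,3,11,11) → FL=S FR=S RL=W RR=W
cmd 5: advance +12 → t=78, phase=(15,15,7,7) → FL=W FR=W RL=W RR=W
cmd 6: advance +10 → t=88, phase=(9,9,1,1) → FL=W FR=W RL=S RR=S
cmd 7: advance +1 → t=89, phase=(10,10,2,2) → FL=W FR=W RL=S RR=S

after cmd 1 (t=21): FL=W FR=W RL=W RR=W
after cmd 2 (t=34): FL=S FR=S RL=W RR=W
after cmd 3 (t=50): FL=S FR=S RL=W RR=W
after cmd 4 (t=66): FL=S FR=S RL=W RR=W
after cmd 5 (t=78): FL=W FR=W RL=W RR=W
after cmd 6 (t=88): FL=W FR=W RL=S RR=S
after cmd 7 (t=89): FL=W FR=W RL=S RR=S


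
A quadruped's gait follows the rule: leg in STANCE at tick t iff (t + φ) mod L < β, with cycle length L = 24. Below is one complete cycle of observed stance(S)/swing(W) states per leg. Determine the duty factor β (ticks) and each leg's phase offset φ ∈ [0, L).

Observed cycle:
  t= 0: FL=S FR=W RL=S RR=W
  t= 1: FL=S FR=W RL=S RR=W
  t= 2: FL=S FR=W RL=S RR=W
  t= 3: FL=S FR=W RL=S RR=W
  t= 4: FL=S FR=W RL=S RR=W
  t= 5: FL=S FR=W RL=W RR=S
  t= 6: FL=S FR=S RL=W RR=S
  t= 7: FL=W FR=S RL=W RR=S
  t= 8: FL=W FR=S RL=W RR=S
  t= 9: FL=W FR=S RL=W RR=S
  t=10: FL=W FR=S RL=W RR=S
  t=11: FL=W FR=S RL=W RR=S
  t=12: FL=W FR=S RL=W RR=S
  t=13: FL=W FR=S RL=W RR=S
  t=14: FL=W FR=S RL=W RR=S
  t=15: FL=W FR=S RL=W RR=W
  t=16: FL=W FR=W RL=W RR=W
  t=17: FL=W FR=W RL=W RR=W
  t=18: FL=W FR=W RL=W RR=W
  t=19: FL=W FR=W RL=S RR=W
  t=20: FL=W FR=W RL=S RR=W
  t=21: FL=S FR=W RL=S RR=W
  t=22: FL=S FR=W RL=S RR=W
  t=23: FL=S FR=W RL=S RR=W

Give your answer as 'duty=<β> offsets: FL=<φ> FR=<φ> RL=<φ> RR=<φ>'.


duty=10 offsets: FL=3 FR=18 RL=5 RR=19

duty β = stance ticks per leg = 10
FL: stance ticks = 10; W→S at t=21 → φ=3
FR: stance ticks = 10; W→S at t=6 → φ=18
RL: stance ticks = 10; W→S at t=19 → φ=5
RR: stance ticks = 10; W→S at t=5 → φ=19


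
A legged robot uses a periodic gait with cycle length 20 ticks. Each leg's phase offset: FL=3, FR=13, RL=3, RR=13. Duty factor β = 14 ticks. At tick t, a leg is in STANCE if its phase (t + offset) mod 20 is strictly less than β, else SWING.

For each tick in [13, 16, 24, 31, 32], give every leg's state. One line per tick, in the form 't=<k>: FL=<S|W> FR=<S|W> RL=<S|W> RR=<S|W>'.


t=13: phase=(16,6,16,6) vs β=14 → FL=W FR=S RL=W RR=S
t=16: phase=(19,9,19,9) vs β=14 → FL=W FR=S RL=W RR=S
t=24: phase=(7,17,7,17) vs β=14 → FL=S FR=W RL=S RR=W
t=31: phase=(14,4,14,4) vs β=14 → FL=W FR=S RL=W RR=S
t=32: phase=(15,5,15,5) vs β=14 → FL=W FR=S RL=W RR=S

t=13: FL=W FR=S RL=W RR=S
t=16: FL=W FR=S RL=W RR=S
t=24: FL=S FR=W RL=S RR=W
t=31: FL=W FR=S RL=W RR=S
t=32: FL=W FR=S RL=W RR=S


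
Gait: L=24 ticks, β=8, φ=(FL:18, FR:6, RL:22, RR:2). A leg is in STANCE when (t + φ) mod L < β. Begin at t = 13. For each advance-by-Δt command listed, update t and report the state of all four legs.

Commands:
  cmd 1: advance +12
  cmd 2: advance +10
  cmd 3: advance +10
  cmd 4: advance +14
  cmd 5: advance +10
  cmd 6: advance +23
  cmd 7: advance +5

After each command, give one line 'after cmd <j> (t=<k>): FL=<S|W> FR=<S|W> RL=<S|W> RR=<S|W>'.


start t=13: FL=S FR=W RL=W RR=W
cmd 1: advance +12 → t=25, phase=(19,7,23,3) → FL=W FR=S RL=W RR=S
cmd 2: advance +10 → t=35, phase=(5,17,9,13) → FL=S FR=W RL=W RR=W
cmd 3: advance +10 → t=45, phase=(15,3,19,23) → FL=W FR=S RL=W RR=W
cmd 4: advance +14 → t=59, phase=(5,17,9,13) → FL=S FR=W RL=W RR=W
cmd 5: advance +10 → t=69, phase=(15,3,19,23) → FL=W FR=S RL=W RR=W
cmd 6: advance +23 → t=92, phase=(14,2,18,22) → FL=W FR=S RL=W RR=W
cmd 7: advance +5 → t=97, phase=(19,7,23,3) → FL=W FR=S RL=W RR=S

after cmd 1 (t=25): FL=W FR=S RL=W RR=S
after cmd 2 (t=35): FL=S FR=W RL=W RR=W
after cmd 3 (t=45): FL=W FR=S RL=W RR=W
after cmd 4 (t=59): FL=S FR=W RL=W RR=W
after cmd 5 (t=69): FL=W FR=S RL=W RR=W
after cmd 6 (t=92): FL=W FR=S RL=W RR=W
after cmd 7 (t=97): FL=W FR=S RL=W RR=S


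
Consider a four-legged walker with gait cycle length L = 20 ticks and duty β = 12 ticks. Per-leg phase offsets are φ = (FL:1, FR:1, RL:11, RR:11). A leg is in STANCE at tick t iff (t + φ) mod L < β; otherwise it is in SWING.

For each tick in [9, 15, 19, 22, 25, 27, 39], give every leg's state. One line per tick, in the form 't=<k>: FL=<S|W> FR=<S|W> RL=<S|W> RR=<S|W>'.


t=9: phase=(10,10,0,0) vs β=12 → FL=S FR=S RL=S RR=S
t=15: phase=(16,16,6,6) vs β=12 → FL=W FR=W RL=S RR=S
t=19: phase=(0,0,10,10) vs β=12 → FL=S FR=S RL=S RR=S
t=22: phase=(3,3,13,13) vs β=12 → FL=S FR=S RL=W RR=W
t=25: phase=(6,6,16,16) vs β=12 → FL=S FR=S RL=W RR=W
t=27: phase=(8,8,18,18) vs β=12 → FL=S FR=S RL=W RR=W
t=39: phase=(0,0,10,10) vs β=12 → FL=S FR=S RL=S RR=S

t=9: FL=S FR=S RL=S RR=S
t=15: FL=W FR=W RL=S RR=S
t=19: FL=S FR=S RL=S RR=S
t=22: FL=S FR=S RL=W RR=W
t=25: FL=S FR=S RL=W RR=W
t=27: FL=S FR=S RL=W RR=W
t=39: FL=S FR=S RL=S RR=S


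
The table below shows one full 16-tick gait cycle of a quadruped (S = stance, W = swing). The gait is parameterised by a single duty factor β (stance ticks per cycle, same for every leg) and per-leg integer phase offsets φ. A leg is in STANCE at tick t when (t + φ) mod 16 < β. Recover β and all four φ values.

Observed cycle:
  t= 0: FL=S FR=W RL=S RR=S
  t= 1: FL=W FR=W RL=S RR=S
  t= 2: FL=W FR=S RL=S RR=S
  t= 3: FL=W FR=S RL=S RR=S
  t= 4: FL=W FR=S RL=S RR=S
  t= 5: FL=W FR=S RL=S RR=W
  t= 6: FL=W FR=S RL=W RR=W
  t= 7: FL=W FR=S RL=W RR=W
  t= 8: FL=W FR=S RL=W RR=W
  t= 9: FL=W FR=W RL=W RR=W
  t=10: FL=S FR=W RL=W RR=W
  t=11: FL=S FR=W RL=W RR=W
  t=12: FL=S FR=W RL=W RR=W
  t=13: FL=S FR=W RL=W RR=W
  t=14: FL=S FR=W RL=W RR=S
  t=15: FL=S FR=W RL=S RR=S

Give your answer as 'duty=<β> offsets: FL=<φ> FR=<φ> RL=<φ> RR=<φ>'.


duty β = stance ticks per leg = 7
FL: stance ticks = 7; W→S at t=10 → φ=6
FR: stance ticks = 7; W→S at t=2 → φ=14
RL: stance ticks = 7; W→S at t=15 → φ=1
RR: stance ticks = 7; W→S at t=14 → φ=2

duty=7 offsets: FL=6 FR=14 RL=1 RR=2


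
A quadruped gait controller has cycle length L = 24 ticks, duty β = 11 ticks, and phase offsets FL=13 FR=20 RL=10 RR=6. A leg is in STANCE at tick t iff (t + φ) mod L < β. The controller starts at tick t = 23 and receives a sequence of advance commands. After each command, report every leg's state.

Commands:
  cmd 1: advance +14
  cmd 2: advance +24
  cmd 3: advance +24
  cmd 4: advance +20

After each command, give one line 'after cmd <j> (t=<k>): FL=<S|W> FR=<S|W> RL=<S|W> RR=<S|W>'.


start t=23: FL=W FR=W RL=S RR=S
cmd 1: advance +14 → t=37, phase=(2,9,23,19) → FL=S FR=S RL=W RR=W
cmd 2: advance +24 → t=61, phase=(2,9,23,19) → FL=S FR=S RL=W RR=W
cmd 3: advance +24 → t=85, phase=(2,9,23,19) → FL=S FR=S RL=W RR=W
cmd 4: advance +20 → t=105, phase=(22,5,19,15) → FL=W FR=S RL=W RR=W

after cmd 1 (t=37): FL=S FR=S RL=W RR=W
after cmd 2 (t=61): FL=S FR=S RL=W RR=W
after cmd 3 (t=85): FL=S FR=S RL=W RR=W
after cmd 4 (t=105): FL=W FR=S RL=W RR=W


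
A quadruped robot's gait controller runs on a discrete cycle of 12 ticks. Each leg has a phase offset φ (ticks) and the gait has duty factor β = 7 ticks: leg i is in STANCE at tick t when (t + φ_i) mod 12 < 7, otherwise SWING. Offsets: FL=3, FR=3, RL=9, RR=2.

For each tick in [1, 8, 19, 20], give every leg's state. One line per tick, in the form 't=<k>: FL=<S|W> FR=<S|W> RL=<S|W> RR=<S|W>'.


t=1: phase=(4,4,10,3) vs β=7 → FL=S FR=S RL=W RR=S
t=8: phase=(11,11,5,10) vs β=7 → FL=W FR=W RL=S RR=W
t=19: phase=(10,10,4,9) vs β=7 → FL=W FR=W RL=S RR=W
t=20: phase=(11,11,5,10) vs β=7 → FL=W FR=W RL=S RR=W

t=1: FL=S FR=S RL=W RR=S
t=8: FL=W FR=W RL=S RR=W
t=19: FL=W FR=W RL=S RR=W
t=20: FL=W FR=W RL=S RR=W


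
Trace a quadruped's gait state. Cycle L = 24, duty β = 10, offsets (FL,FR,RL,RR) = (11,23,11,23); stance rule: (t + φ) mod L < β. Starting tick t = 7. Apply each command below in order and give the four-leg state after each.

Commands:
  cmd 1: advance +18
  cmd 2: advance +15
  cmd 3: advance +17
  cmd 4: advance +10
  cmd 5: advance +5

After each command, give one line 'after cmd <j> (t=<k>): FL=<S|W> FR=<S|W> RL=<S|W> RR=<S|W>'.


start t=7: FL=W FR=S RL=W RR=S
cmd 1: advance +18 → t=25, phase=(12,0,12,0) → FL=W FR=S RL=W RR=S
cmd 2: advance +15 → t=40, phase=(3,15,3,15) → FL=S FR=W RL=S RR=W
cmd 3: advance +17 → t=57, phase=(20,8,20,8) → FL=W FR=S RL=W RR=S
cmd 4: advance +10 → t=67, phase=(6,18,6,18) → FL=S FR=W RL=S RR=W
cmd 5: advance +5 → t=72, phase=(11,23,11,23) → FL=W FR=W RL=W RR=W

after cmd 1 (t=25): FL=W FR=S RL=W RR=S
after cmd 2 (t=40): FL=S FR=W RL=S RR=W
after cmd 3 (t=57): FL=W FR=S RL=W RR=S
after cmd 4 (t=67): FL=S FR=W RL=S RR=W
after cmd 5 (t=72): FL=W FR=W RL=W RR=W
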